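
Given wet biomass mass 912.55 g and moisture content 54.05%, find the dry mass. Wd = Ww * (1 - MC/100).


Wd = Ww * (1 - MC/100)
= 912.55 * (1 - 54.05/100)
= 419.3167 g

419.3167 g


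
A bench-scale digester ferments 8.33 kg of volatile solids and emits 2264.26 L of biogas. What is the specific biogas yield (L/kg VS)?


Y = V / VS
= 2264.26 / 8.33
= 271.8199 L/kg VS

271.8199 L/kg VS


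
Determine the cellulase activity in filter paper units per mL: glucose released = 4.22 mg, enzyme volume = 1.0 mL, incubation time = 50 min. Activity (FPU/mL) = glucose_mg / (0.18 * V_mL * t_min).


Activity = glucose_mg / (0.18 mg/umol * V_mL * t_min)
= 4.22 / (0.18 * 1.0 * 50)
= 0.4689 FPU/mL

0.4689 FPU/mL


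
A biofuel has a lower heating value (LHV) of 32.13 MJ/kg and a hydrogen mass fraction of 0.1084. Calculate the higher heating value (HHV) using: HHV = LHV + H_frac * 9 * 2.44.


HHV = LHV + H_frac * 9 * 2.44
= 32.13 + 0.1084 * 9 * 2.44
= 34.5105 MJ/kg

34.5105 MJ/kg


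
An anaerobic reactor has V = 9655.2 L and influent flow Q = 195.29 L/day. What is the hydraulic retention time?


HRT = V / Q
= 9655.2 / 195.29
= 49.4403 days

49.4403 days


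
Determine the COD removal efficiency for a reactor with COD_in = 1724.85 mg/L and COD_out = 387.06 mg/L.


eta = (COD_in - COD_out) / COD_in * 100
= (1724.85 - 387.06) / 1724.85 * 100
= 77.5598%

77.5598%


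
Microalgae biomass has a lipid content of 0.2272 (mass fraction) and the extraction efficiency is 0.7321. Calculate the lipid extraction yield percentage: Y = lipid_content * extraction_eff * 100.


Y = lipid_content * extraction_eff * 100
= 0.2272 * 0.7321 * 100
= 16.6333%

16.6333%


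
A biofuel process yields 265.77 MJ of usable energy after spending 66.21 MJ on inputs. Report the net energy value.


NEV = E_out - E_in
= 265.77 - 66.21
= 199.5600 MJ

199.5600 MJ


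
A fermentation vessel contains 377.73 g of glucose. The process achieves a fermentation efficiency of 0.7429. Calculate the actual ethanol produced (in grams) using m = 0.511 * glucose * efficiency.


Actual ethanol: m = 0.511 * 377.73 * 0.7429
m = 143.3946 g

143.3946 g


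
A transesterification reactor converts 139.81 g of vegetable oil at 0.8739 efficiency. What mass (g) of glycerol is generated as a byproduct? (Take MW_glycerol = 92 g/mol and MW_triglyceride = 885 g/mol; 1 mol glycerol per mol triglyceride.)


glycerol = oil * conv * (92/885)
= 139.81 * 0.8739 * 92 / 885
= 12.7012 g

12.7012 g


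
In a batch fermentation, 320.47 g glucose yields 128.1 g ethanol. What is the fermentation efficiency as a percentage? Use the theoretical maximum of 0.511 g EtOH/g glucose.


Fermentation efficiency = (actual / (0.511 * glucose)) * 100
= (128.1 / (0.511 * 320.47)) * 100
= 78.2241%

78.2241%


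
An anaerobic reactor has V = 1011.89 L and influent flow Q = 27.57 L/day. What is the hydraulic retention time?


HRT = V / Q
= 1011.89 / 27.57
= 36.7026 days

36.7026 days


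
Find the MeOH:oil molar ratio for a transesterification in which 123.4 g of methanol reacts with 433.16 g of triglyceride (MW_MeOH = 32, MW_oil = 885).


Molar ratio = n_MeOH / n_oil = (MeOH/32) / (oil/885) = (MeOH * 885) / (32 * oil)
= (123.4 * 885) / (32 * 433.16)
= 7.8788

7.8788


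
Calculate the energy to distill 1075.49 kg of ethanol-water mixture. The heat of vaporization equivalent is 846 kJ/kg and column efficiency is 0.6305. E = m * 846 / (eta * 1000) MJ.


E = m * 846 / (eta * 1000)
= 1075.49 * 846 / (0.6305 * 1000)
= 1443.0841 MJ

1443.0841 MJ


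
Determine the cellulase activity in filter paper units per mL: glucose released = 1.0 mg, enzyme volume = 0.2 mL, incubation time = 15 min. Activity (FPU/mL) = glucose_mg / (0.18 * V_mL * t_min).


Activity = glucose_mg / (0.18 mg/umol * V_mL * t_min)
= 1.0 / (0.18 * 0.2 * 15)
= 1.8519 FPU/mL

1.8519 FPU/mL


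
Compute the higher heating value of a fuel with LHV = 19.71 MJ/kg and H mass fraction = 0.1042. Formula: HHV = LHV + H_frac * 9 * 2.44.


HHV = LHV + H_frac * 9 * 2.44
= 19.71 + 0.1042 * 9 * 2.44
= 21.9982 MJ/kg

21.9982 MJ/kg


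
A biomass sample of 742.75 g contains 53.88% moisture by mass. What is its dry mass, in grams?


Wd = Ww * (1 - MC/100)
= 742.75 * (1 - 53.88/100)
= 342.5563 g

342.5563 g


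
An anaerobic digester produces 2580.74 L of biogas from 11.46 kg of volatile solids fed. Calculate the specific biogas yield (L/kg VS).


Y = V / VS
= 2580.74 / 11.46
= 225.1955 L/kg VS

225.1955 L/kg VS


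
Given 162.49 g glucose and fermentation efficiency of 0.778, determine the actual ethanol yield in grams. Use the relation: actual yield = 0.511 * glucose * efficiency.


Actual ethanol: m = 0.511 * 162.49 * 0.778
m = 64.5992 g

64.5992 g


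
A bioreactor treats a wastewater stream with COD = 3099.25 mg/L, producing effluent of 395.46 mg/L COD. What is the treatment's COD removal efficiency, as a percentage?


eta = (COD_in - COD_out) / COD_in * 100
= (3099.25 - 395.46) / 3099.25 * 100
= 87.2401%

87.2401%


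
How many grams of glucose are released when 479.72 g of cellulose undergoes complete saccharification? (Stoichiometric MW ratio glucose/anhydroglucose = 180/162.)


glucose = cellulose * 180/162
= 479.72 * 180/162
= 533.0222 g

533.0222 g


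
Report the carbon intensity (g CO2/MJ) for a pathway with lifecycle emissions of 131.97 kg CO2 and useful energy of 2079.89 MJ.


CI = CO2 * 1000 / E
= 131.97 * 1000 / 2079.89
= 63.4505 g CO2/MJ

63.4505 g CO2/MJ


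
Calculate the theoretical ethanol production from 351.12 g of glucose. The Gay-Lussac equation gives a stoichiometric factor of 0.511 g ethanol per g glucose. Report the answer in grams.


Theoretical ethanol yield: m_EtOH = 0.511 * m_glucose
m_EtOH = 0.511 * 351.12 = 179.4223 g

179.4223 g


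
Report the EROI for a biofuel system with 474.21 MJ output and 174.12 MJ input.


EROI = E_out / E_in
= 474.21 / 174.12
= 2.7235

2.7235


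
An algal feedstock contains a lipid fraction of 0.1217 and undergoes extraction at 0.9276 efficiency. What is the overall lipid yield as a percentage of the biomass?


Y = lipid_content * extraction_eff * 100
= 0.1217 * 0.9276 * 100
= 11.2889%

11.2889%


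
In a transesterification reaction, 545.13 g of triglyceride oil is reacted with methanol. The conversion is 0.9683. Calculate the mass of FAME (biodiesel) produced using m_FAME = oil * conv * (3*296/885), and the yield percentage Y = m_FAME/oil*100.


m_FAME = oil * conv * (3 * 296 / 885) = oil * conv * (888/885)
= 545.13 * 0.9683 * 888 / 885
= 529.6387 g
Y = m_FAME / oil * 100 = conv * (888/885) * 100
= 0.9683 * 888 / 885 * 100
= 97.16%

529.6387 g FAME; Y = 97.16%


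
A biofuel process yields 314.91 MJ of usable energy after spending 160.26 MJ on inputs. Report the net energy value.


NEV = E_out - E_in
= 314.91 - 160.26
= 154.6500 MJ

154.6500 MJ


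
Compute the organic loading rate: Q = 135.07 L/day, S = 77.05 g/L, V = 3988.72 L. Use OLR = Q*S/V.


OLR = Q * S / V
= 135.07 * 77.05 / 3988.72
= 2.6091 g/L/day

2.6091 g/L/day


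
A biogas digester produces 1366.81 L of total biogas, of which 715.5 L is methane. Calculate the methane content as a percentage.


CH4% = V_CH4 / V_total * 100
= 715.5 / 1366.81 * 100
= 52.3482%

52.3482%


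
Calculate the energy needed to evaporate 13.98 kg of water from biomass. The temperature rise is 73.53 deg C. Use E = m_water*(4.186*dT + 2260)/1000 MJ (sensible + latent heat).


E = m_water * (4.186 * dT + 2260) / 1000
= 13.98 * (4.186 * 73.53 + 2260) / 1000
= 35.8978 MJ

35.8978 MJ


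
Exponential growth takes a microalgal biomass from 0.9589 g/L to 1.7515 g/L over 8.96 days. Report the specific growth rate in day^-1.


mu = ln(X2/X1) / dt
= ln(1.7515/0.9589) / 8.96
= 0.0672 per day

0.0672 per day


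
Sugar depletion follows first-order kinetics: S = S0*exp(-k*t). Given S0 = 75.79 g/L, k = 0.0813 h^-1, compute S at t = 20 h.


S = S0 * exp(-k * t)
S = 75.79 * exp(-0.0813 * 20)
S = 14.9090 g/L

14.9090 g/L


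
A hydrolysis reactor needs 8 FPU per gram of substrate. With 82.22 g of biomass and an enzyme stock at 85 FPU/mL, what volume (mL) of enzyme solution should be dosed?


V = dosage * m_sub / activity
V = 8 * 82.22 / 85
V = 7.7384 mL

7.7384 mL


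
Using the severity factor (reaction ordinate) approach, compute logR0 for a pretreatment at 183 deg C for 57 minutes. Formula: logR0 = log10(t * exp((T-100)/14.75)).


logR0 = log10(t * exp((T - 100) / 14.75))
= log10(57 * exp((183 - 100) / 14.75))
= 4.1997

4.1997


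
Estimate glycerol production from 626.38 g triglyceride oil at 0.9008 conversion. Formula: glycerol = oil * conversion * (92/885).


glycerol = oil * conv * (92/885)
= 626.38 * 0.9008 * 92 / 885
= 58.6558 g

58.6558 g


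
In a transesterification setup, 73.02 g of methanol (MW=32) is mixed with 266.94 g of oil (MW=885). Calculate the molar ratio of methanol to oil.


Molar ratio = n_MeOH / n_oil = (MeOH/32) / (oil/885) = (MeOH * 885) / (32 * oil)
= (73.02 * 885) / (32 * 266.94)
= 7.5652

7.5652


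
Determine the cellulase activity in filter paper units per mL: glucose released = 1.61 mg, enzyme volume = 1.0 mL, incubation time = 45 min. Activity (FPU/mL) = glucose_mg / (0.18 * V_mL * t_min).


Activity = glucose_mg / (0.18 mg/umol * V_mL * t_min)
= 1.61 / (0.18 * 1.0 * 45)
= 0.1988 FPU/mL

0.1988 FPU/mL


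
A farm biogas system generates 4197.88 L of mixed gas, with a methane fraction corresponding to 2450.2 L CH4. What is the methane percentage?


CH4% = V_CH4 / V_total * 100
= 2450.2 / 4197.88 * 100
= 58.3676%

58.3676%


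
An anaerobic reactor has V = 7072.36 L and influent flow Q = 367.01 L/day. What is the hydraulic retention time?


HRT = V / Q
= 7072.36 / 367.01
= 19.2702 days

19.2702 days


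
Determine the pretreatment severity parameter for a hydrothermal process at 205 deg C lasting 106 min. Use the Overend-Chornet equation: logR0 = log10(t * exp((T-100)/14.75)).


logR0 = log10(t * exp((T - 100) / 14.75))
= log10(106 * exp((205 - 100) / 14.75))
= 5.1169

5.1169


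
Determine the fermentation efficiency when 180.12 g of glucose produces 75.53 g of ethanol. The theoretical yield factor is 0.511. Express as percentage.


Fermentation efficiency = (actual / (0.511 * glucose)) * 100
= (75.53 / (0.511 * 180.12)) * 100
= 82.0610%

82.0610%


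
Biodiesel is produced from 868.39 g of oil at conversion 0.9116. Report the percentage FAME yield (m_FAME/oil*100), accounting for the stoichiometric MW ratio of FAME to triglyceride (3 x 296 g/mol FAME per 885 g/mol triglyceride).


m_FAME = oil * conv * (3 * 296 / 885) = oil * conv * (888/885)
= 868.39 * 0.9116 * 888 / 885
= 794.3078 g
Y = m_FAME / oil * 100 = conv * (888/885) * 100
= 0.9116 * 888 / 885 * 100
= 91.47%

91.47%


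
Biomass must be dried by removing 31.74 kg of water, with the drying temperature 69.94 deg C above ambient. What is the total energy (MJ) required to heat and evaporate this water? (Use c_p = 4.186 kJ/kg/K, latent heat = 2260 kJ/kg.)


E = m_water * (4.186 * dT + 2260) / 1000
= 31.74 * (4.186 * 69.94 + 2260) / 1000
= 81.0249 MJ

81.0249 MJ


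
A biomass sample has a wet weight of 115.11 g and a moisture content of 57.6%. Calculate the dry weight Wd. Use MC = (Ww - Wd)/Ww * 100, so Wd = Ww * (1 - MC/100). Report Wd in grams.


Wd = Ww * (1 - MC/100)
= 115.11 * (1 - 57.6/100)
= 48.8066 g

48.8066 g


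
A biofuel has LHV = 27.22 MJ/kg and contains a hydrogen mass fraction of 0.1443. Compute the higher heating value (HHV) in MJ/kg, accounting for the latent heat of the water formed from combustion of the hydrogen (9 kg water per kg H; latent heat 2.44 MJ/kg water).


HHV = LHV + H_frac * 9 * 2.44
= 27.22 + 0.1443 * 9 * 2.44
= 30.3888 MJ/kg

30.3888 MJ/kg


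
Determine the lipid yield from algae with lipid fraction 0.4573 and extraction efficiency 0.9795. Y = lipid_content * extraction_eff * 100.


Y = lipid_content * extraction_eff * 100
= 0.4573 * 0.9795 * 100
= 44.7925%

44.7925%


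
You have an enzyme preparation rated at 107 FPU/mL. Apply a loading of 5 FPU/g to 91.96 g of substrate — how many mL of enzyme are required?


V = dosage * m_sub / activity
V = 5 * 91.96 / 107
V = 4.2972 mL

4.2972 mL


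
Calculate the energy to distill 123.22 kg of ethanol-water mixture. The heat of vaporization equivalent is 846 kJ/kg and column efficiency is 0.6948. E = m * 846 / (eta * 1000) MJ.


E = m * 846 / (eta * 1000)
= 123.22 * 846 / (0.6948 * 1000)
= 150.0347 MJ

150.0347 MJ


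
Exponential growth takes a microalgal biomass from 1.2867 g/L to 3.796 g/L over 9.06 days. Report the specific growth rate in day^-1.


mu = ln(X2/X1) / dt
= ln(3.796/1.2867) / 9.06
= 0.1194 per day

0.1194 per day


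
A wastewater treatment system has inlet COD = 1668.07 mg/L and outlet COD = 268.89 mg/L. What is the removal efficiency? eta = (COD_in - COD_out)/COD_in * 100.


eta = (COD_in - COD_out) / COD_in * 100
= (1668.07 - 268.89) / 1668.07 * 100
= 83.8802%

83.8802%


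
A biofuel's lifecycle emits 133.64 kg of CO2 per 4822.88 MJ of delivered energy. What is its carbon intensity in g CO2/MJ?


CI = CO2 * 1000 / E
= 133.64 * 1000 / 4822.88
= 27.7096 g CO2/MJ

27.7096 g CO2/MJ


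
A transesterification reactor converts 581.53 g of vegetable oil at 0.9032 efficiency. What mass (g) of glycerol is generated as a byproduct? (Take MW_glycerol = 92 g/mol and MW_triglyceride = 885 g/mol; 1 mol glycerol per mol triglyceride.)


glycerol = oil * conv * (92/885)
= 581.53 * 0.9032 * 92 / 885
= 54.6010 g

54.6010 g


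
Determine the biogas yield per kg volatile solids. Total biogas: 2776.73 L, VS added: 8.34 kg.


Y = V / VS
= 2776.73 / 8.34
= 332.9412 L/kg VS

332.9412 L/kg VS


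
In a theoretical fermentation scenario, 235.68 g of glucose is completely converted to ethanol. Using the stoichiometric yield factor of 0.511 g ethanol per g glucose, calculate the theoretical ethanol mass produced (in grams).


Theoretical ethanol yield: m_EtOH = 0.511 * m_glucose
m_EtOH = 0.511 * 235.68 = 120.4325 g

120.4325 g


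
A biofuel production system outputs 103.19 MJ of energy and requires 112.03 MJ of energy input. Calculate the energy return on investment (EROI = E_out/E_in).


EROI = E_out / E_in
= 103.19 / 112.03
= 0.9211

0.9211


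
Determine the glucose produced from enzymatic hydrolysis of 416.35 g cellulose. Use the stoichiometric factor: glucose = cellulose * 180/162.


glucose = cellulose * 180/162
= 416.35 * 180/162
= 462.6111 g

462.6111 g


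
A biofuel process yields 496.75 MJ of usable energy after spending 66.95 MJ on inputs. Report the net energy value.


NEV = E_out - E_in
= 496.75 - 66.95
= 429.8000 MJ

429.8000 MJ


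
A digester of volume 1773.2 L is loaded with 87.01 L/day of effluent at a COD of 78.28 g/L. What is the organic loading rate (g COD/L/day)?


OLR = Q * S / V
= 87.01 * 78.28 / 1773.2
= 3.8412 g/L/day

3.8412 g/L/day


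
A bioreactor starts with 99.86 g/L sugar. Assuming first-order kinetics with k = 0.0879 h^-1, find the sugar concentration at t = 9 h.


S = S0 * exp(-k * t)
S = 99.86 * exp(-0.0879 * 9)
S = 45.2711 g/L

45.2711 g/L


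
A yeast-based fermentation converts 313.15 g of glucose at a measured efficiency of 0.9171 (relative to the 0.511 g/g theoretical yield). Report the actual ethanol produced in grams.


Actual ethanol: m = 0.511 * 313.15 * 0.9171
m = 146.7540 g

146.7540 g


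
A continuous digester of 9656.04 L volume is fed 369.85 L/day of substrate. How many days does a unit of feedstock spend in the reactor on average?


HRT = V / Q
= 9656.04 / 369.85
= 26.1080 days

26.1080 days


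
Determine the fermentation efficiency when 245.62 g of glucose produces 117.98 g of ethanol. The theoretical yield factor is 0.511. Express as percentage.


Fermentation efficiency = (actual / (0.511 * glucose)) * 100
= (117.98 / (0.511 * 245.62)) * 100
= 93.9991%

93.9991%


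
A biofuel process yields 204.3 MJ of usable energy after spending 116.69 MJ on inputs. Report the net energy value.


NEV = E_out - E_in
= 204.3 - 116.69
= 87.6100 MJ

87.6100 MJ


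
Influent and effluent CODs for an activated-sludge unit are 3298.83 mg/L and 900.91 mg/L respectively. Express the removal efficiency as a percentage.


eta = (COD_in - COD_out) / COD_in * 100
= (3298.83 - 900.91) / 3298.83 * 100
= 72.6900%

72.6900%


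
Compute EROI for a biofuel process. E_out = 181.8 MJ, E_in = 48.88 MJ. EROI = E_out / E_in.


EROI = E_out / E_in
= 181.8 / 48.88
= 3.7193

3.7193


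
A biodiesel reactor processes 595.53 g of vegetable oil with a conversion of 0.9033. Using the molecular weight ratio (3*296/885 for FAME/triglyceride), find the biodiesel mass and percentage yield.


m_FAME = oil * conv * (3 * 296 / 885) = oil * conv * (888/885)
= 595.53 * 0.9033 * 888 / 885
= 539.7658 g
Y = m_FAME / oil * 100 = conv * (888/885) * 100
= 0.9033 * 888 / 885 * 100
= 90.64%

539.7658 g FAME; Y = 90.64%


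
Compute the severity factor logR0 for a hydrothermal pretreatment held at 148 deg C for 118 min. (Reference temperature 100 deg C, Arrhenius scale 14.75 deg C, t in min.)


logR0 = log10(t * exp((T - 100) / 14.75))
= log10(118 * exp((148 - 100) / 14.75))
= 3.4852

3.4852


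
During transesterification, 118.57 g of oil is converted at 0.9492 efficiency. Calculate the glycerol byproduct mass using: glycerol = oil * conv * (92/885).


glycerol = oil * conv * (92/885)
= 118.57 * 0.9492 * 92 / 885
= 11.6998 g

11.6998 g


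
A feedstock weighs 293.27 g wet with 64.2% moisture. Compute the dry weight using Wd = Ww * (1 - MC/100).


Wd = Ww * (1 - MC/100)
= 293.27 * (1 - 64.2/100)
= 104.9907 g

104.9907 g


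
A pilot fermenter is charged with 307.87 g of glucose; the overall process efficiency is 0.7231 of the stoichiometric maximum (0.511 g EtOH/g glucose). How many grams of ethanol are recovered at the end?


Actual ethanol: m = 0.511 * 307.87 * 0.7231
m = 113.7592 g

113.7592 g


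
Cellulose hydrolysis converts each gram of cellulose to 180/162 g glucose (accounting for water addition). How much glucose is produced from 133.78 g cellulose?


glucose = cellulose * 180/162
= 133.78 * 180/162
= 148.6444 g

148.6444 g


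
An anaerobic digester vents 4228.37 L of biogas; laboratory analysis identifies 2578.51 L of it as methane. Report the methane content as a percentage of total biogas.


CH4% = V_CH4 / V_total * 100
= 2578.51 / 4228.37 * 100
= 60.9812%

60.9812%


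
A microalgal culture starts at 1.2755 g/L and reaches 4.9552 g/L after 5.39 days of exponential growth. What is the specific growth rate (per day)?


mu = ln(X2/X1) / dt
= ln(4.9552/1.2755) / 5.39
= 0.2518 per day

0.2518 per day


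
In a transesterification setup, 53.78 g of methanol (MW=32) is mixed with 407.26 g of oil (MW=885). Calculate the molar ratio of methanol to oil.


Molar ratio = n_MeOH / n_oil = (MeOH/32) / (oil/885) = (MeOH * 885) / (32 * oil)
= (53.78 * 885) / (32 * 407.26)
= 3.6521

3.6521


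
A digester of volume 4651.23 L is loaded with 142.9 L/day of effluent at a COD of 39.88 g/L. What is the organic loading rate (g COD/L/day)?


OLR = Q * S / V
= 142.9 * 39.88 / 4651.23
= 1.2252 g/L/day

1.2252 g/L/day


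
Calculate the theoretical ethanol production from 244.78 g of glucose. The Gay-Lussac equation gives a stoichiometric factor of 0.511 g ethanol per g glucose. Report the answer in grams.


Theoretical ethanol yield: m_EtOH = 0.511 * m_glucose
m_EtOH = 0.511 * 244.78 = 125.0826 g

125.0826 g


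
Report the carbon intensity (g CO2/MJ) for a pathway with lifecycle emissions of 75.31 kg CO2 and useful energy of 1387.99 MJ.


CI = CO2 * 1000 / E
= 75.31 * 1000 / 1387.99
= 54.2583 g CO2/MJ

54.2583 g CO2/MJ


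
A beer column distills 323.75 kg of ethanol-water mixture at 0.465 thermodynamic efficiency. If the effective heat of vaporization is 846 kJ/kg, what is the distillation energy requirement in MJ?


E = m * 846 / (eta * 1000)
= 323.75 * 846 / (0.465 * 1000)
= 589.0161 MJ

589.0161 MJ


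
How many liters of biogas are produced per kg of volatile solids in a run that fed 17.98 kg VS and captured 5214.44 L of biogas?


Y = V / VS
= 5214.44 / 17.98
= 290.0133 L/kg VS

290.0133 L/kg VS


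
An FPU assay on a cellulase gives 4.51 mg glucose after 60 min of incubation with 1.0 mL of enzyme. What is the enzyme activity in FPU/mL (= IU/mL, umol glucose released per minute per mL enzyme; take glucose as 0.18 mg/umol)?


Activity = glucose_mg / (0.18 mg/umol * V_mL * t_min)
= 4.51 / (0.18 * 1.0 * 60)
= 0.4176 FPU/mL

0.4176 FPU/mL


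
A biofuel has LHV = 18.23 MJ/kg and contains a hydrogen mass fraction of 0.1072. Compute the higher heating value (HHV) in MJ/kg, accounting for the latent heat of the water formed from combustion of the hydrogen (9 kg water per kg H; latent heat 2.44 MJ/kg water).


HHV = LHV + H_frac * 9 * 2.44
= 18.23 + 0.1072 * 9 * 2.44
= 20.5841 MJ/kg

20.5841 MJ/kg


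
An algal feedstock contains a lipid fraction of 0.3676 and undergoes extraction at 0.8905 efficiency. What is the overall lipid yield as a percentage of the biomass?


Y = lipid_content * extraction_eff * 100
= 0.3676 * 0.8905 * 100
= 32.7348%

32.7348%


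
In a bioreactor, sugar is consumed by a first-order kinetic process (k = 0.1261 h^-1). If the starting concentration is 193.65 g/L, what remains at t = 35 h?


S = S0 * exp(-k * t)
S = 193.65 * exp(-0.1261 * 35)
S = 2.3456 g/L

2.3456 g/L


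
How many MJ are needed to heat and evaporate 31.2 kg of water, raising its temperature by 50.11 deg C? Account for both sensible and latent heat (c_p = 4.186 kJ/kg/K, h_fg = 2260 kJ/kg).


E = m_water * (4.186 * dT + 2260) / 1000
= 31.2 * (4.186 * 50.11 + 2260) / 1000
= 77.0565 MJ

77.0565 MJ


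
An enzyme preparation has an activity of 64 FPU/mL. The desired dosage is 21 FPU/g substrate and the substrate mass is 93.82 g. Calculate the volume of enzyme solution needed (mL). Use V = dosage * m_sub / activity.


V = dosage * m_sub / activity
V = 21 * 93.82 / 64
V = 30.7847 mL

30.7847 mL


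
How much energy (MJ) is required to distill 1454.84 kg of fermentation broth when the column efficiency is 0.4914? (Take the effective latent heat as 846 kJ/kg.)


E = m * 846 / (eta * 1000)
= 1454.84 * 846 / (0.4914 * 1000)
= 2504.6696 MJ

2504.6696 MJ


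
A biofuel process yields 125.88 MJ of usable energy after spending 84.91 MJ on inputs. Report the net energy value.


NEV = E_out - E_in
= 125.88 - 84.91
= 40.9700 MJ

40.9700 MJ


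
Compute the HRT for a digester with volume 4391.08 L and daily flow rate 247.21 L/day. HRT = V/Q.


HRT = V / Q
= 4391.08 / 247.21
= 17.7626 days

17.7626 days


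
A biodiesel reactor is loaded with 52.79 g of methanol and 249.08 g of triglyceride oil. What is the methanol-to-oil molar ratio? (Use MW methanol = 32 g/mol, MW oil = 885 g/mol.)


Molar ratio = n_MeOH / n_oil = (MeOH/32) / (oil/885) = (MeOH * 885) / (32 * oil)
= (52.79 * 885) / (32 * 249.08)
= 5.8615

5.8615


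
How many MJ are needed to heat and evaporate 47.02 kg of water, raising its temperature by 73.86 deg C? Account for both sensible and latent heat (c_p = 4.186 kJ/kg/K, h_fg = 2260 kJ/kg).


E = m_water * (4.186 * dT + 2260) / 1000
= 47.02 * (4.186 * 73.86 + 2260) / 1000
= 120.8027 MJ

120.8027 MJ


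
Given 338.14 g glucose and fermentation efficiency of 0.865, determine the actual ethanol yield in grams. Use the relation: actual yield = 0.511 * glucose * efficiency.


Actual ethanol: m = 0.511 * 338.14 * 0.865
m = 149.4630 g

149.4630 g


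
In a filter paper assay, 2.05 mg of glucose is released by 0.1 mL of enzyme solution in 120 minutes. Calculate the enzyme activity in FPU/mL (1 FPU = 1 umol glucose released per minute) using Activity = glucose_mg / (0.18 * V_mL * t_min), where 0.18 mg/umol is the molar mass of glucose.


Activity = glucose_mg / (0.18 mg/umol * V_mL * t_min)
= 2.05 / (0.18 * 0.1 * 120)
= 0.9491 FPU/mL

0.9491 FPU/mL


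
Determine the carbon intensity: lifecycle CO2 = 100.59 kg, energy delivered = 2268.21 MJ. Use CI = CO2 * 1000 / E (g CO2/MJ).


CI = CO2 * 1000 / E
= 100.59 * 1000 / 2268.21
= 44.3477 g CO2/MJ

44.3477 g CO2/MJ


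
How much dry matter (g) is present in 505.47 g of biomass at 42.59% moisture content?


Wd = Ww * (1 - MC/100)
= 505.47 * (1 - 42.59/100)
= 290.1903 g

290.1903 g


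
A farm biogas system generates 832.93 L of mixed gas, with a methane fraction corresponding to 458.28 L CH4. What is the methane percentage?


CH4% = V_CH4 / V_total * 100
= 458.28 / 832.93 * 100
= 55.0202%

55.0202%


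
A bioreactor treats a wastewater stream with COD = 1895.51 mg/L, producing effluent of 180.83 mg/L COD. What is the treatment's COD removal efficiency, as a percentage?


eta = (COD_in - COD_out) / COD_in * 100
= (1895.51 - 180.83) / 1895.51 * 100
= 90.4601%

90.4601%


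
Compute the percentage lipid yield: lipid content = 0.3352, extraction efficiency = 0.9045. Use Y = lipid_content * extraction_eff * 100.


Y = lipid_content * extraction_eff * 100
= 0.3352 * 0.9045 * 100
= 30.3188%

30.3188%


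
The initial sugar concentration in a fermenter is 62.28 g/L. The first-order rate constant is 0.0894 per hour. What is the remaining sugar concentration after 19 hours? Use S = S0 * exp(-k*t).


S = S0 * exp(-k * t)
S = 62.28 * exp(-0.0894 * 19)
S = 11.3935 g/L

11.3935 g/L


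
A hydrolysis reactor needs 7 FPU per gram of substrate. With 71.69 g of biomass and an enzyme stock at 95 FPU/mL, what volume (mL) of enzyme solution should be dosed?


V = dosage * m_sub / activity
V = 7 * 71.69 / 95
V = 5.2824 mL

5.2824 mL


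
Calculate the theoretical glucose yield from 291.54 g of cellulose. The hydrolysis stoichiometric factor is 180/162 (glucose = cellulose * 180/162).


glucose = cellulose * 180/162
= 291.54 * 180/162
= 323.9333 g

323.9333 g


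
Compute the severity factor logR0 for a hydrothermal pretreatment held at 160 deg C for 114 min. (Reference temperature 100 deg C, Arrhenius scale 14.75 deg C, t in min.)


logR0 = log10(t * exp((T - 100) / 14.75))
= log10(114 * exp((160 - 100) / 14.75))
= 3.8235

3.8235


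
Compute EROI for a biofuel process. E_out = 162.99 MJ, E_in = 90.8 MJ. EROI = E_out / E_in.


EROI = E_out / E_in
= 162.99 / 90.8
= 1.7950

1.7950


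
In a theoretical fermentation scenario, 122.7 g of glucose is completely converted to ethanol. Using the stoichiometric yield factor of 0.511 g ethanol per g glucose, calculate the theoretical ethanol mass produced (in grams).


Theoretical ethanol yield: m_EtOH = 0.511 * m_glucose
m_EtOH = 0.511 * 122.7 = 62.6997 g

62.6997 g


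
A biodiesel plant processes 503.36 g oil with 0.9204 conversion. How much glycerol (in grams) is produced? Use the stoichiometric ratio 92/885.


glycerol = oil * conv * (92/885)
= 503.36 * 0.9204 * 92 / 885
= 48.1615 g

48.1615 g


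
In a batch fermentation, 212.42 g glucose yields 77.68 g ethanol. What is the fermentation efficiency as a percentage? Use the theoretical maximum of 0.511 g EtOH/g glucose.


Fermentation efficiency = (actual / (0.511 * glucose)) * 100
= (77.68 / (0.511 * 212.42)) * 100
= 71.5637%

71.5637%


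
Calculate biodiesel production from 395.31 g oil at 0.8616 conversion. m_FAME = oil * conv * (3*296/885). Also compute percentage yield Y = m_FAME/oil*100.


m_FAME = oil * conv * (3 * 296 / 885) = oil * conv * (888/885)
= 395.31 * 0.8616 * 888 / 885
= 341.7537 g
Y = m_FAME / oil * 100 = conv * (888/885) * 100
= 0.8616 * 888 / 885 * 100
= 86.45%

341.7537 g FAME; Y = 86.45%


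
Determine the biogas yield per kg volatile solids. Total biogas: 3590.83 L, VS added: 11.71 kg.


Y = V / VS
= 3590.83 / 11.71
= 306.6465 L/kg VS

306.6465 L/kg VS


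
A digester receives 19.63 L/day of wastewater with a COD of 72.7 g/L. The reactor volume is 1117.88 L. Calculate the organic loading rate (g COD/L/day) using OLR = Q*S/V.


OLR = Q * S / V
= 19.63 * 72.7 / 1117.88
= 1.2766 g/L/day

1.2766 g/L/day


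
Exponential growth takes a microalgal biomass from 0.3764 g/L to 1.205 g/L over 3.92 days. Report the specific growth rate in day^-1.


mu = ln(X2/X1) / dt
= ln(1.205/0.3764) / 3.92
= 0.2968 per day

0.2968 per day


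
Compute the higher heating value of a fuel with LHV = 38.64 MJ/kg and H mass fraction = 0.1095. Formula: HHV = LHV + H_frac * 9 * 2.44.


HHV = LHV + H_frac * 9 * 2.44
= 38.64 + 0.1095 * 9 * 2.44
= 41.0446 MJ/kg

41.0446 MJ/kg


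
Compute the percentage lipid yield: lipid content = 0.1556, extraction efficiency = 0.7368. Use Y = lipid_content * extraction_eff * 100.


Y = lipid_content * extraction_eff * 100
= 0.1556 * 0.7368 * 100
= 11.4646%

11.4646%


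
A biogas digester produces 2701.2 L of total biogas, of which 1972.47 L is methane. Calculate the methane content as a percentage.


CH4% = V_CH4 / V_total * 100
= 1972.47 / 2701.2 * 100
= 73.0220%

73.0220%


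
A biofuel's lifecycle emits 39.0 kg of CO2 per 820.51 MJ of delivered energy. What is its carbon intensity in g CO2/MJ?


CI = CO2 * 1000 / E
= 39.0 * 1000 / 820.51
= 47.5314 g CO2/MJ

47.5314 g CO2/MJ


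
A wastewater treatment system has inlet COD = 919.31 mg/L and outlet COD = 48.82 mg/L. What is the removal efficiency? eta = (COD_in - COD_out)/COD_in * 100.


eta = (COD_in - COD_out) / COD_in * 100
= (919.31 - 48.82) / 919.31 * 100
= 94.6895%

94.6895%


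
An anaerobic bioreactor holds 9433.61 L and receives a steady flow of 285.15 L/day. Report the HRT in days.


HRT = V / Q
= 9433.61 / 285.15
= 33.0830 days

33.0830 days


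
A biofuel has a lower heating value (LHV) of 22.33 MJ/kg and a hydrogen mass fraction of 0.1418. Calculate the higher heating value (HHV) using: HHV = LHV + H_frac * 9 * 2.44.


HHV = LHV + H_frac * 9 * 2.44
= 22.33 + 0.1418 * 9 * 2.44
= 25.4439 MJ/kg

25.4439 MJ/kg


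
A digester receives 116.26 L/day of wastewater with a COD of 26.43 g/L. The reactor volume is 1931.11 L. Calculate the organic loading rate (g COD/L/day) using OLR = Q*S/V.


OLR = Q * S / V
= 116.26 * 26.43 / 1931.11
= 1.5912 g/L/day

1.5912 g/L/day


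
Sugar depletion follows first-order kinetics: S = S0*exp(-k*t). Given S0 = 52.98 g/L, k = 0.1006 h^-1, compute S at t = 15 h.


S = S0 * exp(-k * t)
S = 52.98 * exp(-0.1006 * 15)
S = 11.7155 g/L

11.7155 g/L


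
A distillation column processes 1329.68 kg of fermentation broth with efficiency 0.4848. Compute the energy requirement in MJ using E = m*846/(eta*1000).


E = m * 846 / (eta * 1000)
= 1329.68 * 846 / (0.4848 * 1000)
= 2320.3574 MJ

2320.3574 MJ


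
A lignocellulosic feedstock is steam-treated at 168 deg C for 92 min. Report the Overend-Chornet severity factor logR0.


logR0 = log10(t * exp((T - 100) / 14.75))
= log10(92 * exp((168 - 100) / 14.75))
= 3.9660

3.9660


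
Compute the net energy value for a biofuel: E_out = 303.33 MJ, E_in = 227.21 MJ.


NEV = E_out - E_in
= 303.33 - 227.21
= 76.1200 MJ

76.1200 MJ


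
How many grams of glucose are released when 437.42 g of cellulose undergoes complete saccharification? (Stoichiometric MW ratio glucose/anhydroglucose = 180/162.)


glucose = cellulose * 180/162
= 437.42 * 180/162
= 486.0222 g

486.0222 g


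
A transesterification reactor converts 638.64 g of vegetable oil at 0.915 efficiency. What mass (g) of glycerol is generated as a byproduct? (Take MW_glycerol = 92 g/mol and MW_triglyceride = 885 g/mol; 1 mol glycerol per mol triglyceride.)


glycerol = oil * conv * (92/885)
= 638.64 * 0.915 * 92 / 885
= 60.7466 g

60.7466 g


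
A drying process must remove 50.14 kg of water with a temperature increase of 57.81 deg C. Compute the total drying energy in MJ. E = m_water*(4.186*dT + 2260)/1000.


E = m_water * (4.186 * dT + 2260) / 1000
= 50.14 * (4.186 * 57.81 + 2260) / 1000
= 125.4499 MJ

125.4499 MJ


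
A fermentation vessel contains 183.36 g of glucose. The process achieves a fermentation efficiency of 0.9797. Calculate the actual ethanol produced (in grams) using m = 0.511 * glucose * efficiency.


Actual ethanol: m = 0.511 * 183.36 * 0.9797
m = 91.7949 g

91.7949 g


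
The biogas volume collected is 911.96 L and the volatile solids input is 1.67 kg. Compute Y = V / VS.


Y = V / VS
= 911.96 / 1.67
= 546.0838 L/kg VS

546.0838 L/kg VS


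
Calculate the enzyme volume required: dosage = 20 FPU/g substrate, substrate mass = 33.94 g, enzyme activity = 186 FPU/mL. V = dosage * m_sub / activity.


V = dosage * m_sub / activity
V = 20 * 33.94 / 186
V = 3.6495 mL

3.6495 mL


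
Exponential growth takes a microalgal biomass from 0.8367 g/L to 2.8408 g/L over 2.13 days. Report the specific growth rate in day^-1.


mu = ln(X2/X1) / dt
= ln(2.8408/0.8367) / 2.13
= 0.5739 per day

0.5739 per day


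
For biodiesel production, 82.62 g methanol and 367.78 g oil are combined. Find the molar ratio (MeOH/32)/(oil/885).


Molar ratio = n_MeOH / n_oil = (MeOH/32) / (oil/885) = (MeOH * 885) / (32 * oil)
= (82.62 * 885) / (32 * 367.78)
= 6.2128

6.2128


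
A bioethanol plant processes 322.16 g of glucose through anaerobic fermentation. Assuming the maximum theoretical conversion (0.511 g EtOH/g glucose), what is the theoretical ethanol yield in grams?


Theoretical ethanol yield: m_EtOH = 0.511 * m_glucose
m_EtOH = 0.511 * 322.16 = 164.6238 g

164.6238 g


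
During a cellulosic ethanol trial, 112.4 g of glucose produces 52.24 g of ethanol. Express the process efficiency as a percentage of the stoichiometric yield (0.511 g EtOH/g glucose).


Fermentation efficiency = (actual / (0.511 * glucose)) * 100
= (52.24 / (0.511 * 112.4)) * 100
= 90.9528%

90.9528%


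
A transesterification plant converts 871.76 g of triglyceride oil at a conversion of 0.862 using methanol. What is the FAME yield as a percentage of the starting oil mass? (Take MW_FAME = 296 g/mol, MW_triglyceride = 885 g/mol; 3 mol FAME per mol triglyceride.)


m_FAME = oil * conv * (3 * 296 / 885) = oil * conv * (888/885)
= 871.76 * 0.862 * 888 / 885
= 754.0044 g
Y = m_FAME / oil * 100 = conv * (888/885) * 100
= 0.862 * 888 / 885 * 100
= 86.49%

86.49%


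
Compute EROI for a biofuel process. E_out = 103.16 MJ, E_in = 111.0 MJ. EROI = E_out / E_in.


EROI = E_out / E_in
= 103.16 / 111.0
= 0.9294

0.9294


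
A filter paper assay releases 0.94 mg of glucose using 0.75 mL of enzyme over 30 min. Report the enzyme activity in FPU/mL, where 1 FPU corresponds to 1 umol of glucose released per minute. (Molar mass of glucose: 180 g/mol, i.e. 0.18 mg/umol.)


Activity = glucose_mg / (0.18 mg/umol * V_mL * t_min)
= 0.94 / (0.18 * 0.75 * 30)
= 0.2321 FPU/mL

0.2321 FPU/mL


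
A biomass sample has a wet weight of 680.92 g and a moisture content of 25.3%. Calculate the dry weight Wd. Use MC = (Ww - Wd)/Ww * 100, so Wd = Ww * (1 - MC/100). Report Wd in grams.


Wd = Ww * (1 - MC/100)
= 680.92 * (1 - 25.3/100)
= 508.6472 g

508.6472 g


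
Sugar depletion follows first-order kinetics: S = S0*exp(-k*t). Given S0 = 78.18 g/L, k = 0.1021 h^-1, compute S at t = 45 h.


S = S0 * exp(-k * t)
S = 78.18 * exp(-0.1021 * 45)
S = 0.7902 g/L

0.7902 g/L


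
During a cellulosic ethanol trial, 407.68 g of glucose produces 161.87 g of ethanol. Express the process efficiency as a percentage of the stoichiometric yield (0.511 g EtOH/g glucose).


Fermentation efficiency = (actual / (0.511 * glucose)) * 100
= (161.87 / (0.511 * 407.68)) * 100
= 77.7009%

77.7009%


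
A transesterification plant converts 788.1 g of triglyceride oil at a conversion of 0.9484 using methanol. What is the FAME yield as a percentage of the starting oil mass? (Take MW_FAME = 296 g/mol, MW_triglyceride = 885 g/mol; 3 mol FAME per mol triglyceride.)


m_FAME = oil * conv * (3 * 296 / 885) = oil * conv * (888/885)
= 788.1 * 0.9484 * 888 / 885
= 749.9677 g
Y = m_FAME / oil * 100 = conv * (888/885) * 100
= 0.9484 * 888 / 885 * 100
= 95.16%

95.16%


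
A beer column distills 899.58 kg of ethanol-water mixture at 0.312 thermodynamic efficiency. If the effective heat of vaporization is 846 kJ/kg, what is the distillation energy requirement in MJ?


E = m * 846 / (eta * 1000)
= 899.58 * 846 / (0.312 * 1000)
= 2439.2458 MJ

2439.2458 MJ


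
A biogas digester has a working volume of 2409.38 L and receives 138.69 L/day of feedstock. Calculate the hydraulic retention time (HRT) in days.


HRT = V / Q
= 2409.38 / 138.69
= 17.3724 days

17.3724 days


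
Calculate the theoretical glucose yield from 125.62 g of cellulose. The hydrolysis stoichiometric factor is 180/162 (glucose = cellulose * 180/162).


glucose = cellulose * 180/162
= 125.62 * 180/162
= 139.5778 g

139.5778 g


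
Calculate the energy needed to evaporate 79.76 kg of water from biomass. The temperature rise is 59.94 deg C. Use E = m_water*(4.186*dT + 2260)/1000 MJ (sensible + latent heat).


E = m_water * (4.186 * dT + 2260) / 1000
= 79.76 * (4.186 * 59.94 + 2260) / 1000
= 200.2701 MJ

200.2701 MJ


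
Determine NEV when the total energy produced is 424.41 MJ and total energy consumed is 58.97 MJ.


NEV = E_out - E_in
= 424.41 - 58.97
= 365.4400 MJ

365.4400 MJ


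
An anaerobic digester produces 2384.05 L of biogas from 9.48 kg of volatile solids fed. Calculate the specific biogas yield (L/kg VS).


Y = V / VS
= 2384.05 / 9.48
= 251.4821 L/kg VS

251.4821 L/kg VS


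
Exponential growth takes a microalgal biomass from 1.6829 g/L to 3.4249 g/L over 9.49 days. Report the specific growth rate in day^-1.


mu = ln(X2/X1) / dt
= ln(3.4249/1.6829) / 9.49
= 0.0749 per day

0.0749 per day


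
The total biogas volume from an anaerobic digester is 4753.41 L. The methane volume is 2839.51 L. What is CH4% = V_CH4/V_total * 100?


CH4% = V_CH4 / V_total * 100
= 2839.51 / 4753.41 * 100
= 59.7363%

59.7363%


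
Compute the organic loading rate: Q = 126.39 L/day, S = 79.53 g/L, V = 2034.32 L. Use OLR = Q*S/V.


OLR = Q * S / V
= 126.39 * 79.53 / 2034.32
= 4.9411 g/L/day

4.9411 g/L/day


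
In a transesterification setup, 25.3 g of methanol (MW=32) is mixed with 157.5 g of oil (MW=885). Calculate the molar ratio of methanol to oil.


Molar ratio = n_MeOH / n_oil = (MeOH/32) / (oil/885) = (MeOH * 885) / (32 * oil)
= (25.3 * 885) / (32 * 157.5)
= 4.4426

4.4426


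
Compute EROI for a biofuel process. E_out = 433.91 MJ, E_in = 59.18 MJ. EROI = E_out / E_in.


EROI = E_out / E_in
= 433.91 / 59.18
= 7.3320

7.3320


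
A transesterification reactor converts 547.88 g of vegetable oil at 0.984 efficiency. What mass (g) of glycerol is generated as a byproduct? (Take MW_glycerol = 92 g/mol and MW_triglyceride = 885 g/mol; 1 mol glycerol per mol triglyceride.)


glycerol = oil * conv * (92/885)
= 547.88 * 0.984 * 92 / 885
= 56.0435 g

56.0435 g


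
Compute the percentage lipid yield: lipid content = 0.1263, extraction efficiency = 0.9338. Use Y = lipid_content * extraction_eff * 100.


Y = lipid_content * extraction_eff * 100
= 0.1263 * 0.9338 * 100
= 11.7939%

11.7939%


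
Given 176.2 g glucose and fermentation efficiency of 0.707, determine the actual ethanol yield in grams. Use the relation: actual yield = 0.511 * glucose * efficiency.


Actual ethanol: m = 0.511 * 176.2 * 0.707
m = 63.6570 g

63.6570 g


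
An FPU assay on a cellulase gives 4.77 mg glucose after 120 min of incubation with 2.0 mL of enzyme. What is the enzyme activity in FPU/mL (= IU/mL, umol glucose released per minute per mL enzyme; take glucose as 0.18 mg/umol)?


Activity = glucose_mg / (0.18 mg/umol * V_mL * t_min)
= 4.77 / (0.18 * 2.0 * 120)
= 0.1104 FPU/mL

0.1104 FPU/mL
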